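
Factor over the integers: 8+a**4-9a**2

(a+1)(a-1)(a**2-8)

Substitute u = a**2 to get a quadratic in u, then factor.
a**2-1 is a difference of squares.
a**2-8 is irreducible over ℤ (8 is not a perfect square).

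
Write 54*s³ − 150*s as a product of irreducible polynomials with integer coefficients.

Pull out the common factor 6*s; 9*s² − 25 is a difference of squares.

6*s*(3*s + 5)*(3*s − 5)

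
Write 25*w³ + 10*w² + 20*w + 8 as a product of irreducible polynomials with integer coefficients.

(5*w + 2)*(5*w² + 4)

Group as (25*w³ + 20*w) + (10*w² + 8) = 5*w*(5*w² + 4) + 2*(5*w² + 4).
Both groups share the factor (5*w² + 4).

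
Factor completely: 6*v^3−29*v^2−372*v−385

Testing divisors of the constant over divisors of the leading coefficient, v = −5 is a root, giving the factor (v+5) and quotient 6*v^2−59*v−77.
The remaining quadratic factors as (v−11)(6*v+7).

(6*v+7)*(v+5)*(v−11)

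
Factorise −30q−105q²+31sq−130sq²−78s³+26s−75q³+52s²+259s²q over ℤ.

Group: 13s(−6s²+13sq+4s+5q²+7q+2) − 15q(−6s²+13sq+4s+5q²+7q+2); both groups contain (−6s²+13sq+4s+5q²+7q+2), so (13s−15q) is a factor with cofactor −6s²+13sq+4s+5q²+7q+2.
The cofactor groups again: −6s²+13sq+4s+5q²+7q+2 = −3s(2s−5q−2) + (−q−1)(2s−5q−2); both groups contain (2s−5q−2), giving −(3s+q+1)(2s−5q−2).

−(13s−15q)(2s−5q−2)(3s+q+1)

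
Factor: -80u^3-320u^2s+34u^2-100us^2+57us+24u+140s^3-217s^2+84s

Group: 8u(-10u^2-45us+8u-35s^2+28s) + (-4s+3)(-10u^2-45us+8u-35s^2+28s); both groups contain (-10u^2-45us+8u-35s^2+28s), so (8u-4s+3) is a factor with cofactor -10u^2-45us+8u-35s^2+28s.
The cofactor groups again: -10u^2-45us+8u-35s^2+28s = -5u(2u+7s) + (-5s+4)(2u+7s); both groups contain (2u+7s), giving -(5u+5s-4)(2u+7s).

-(8u-4s+3)(5u+5s-4)(2u+7s)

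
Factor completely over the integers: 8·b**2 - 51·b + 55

Need a pair with product 8·55 = 440 and sum -51: that's -11 and -40.
Split the middle term: 8·b**2 - 11·b - 40·b + 55 = b·(8·b - 11) - 5·(8·b - 11).

(8·b - 11)·(b - 5)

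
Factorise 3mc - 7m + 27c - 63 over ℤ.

Group as (3mc - 7m) + (27c - 63) = m(3c - 7) + 9(3c - 7).
Both groups share the factor (3c - 7).

(3c - 7)(m + 9)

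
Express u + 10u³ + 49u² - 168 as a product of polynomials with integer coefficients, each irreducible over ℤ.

(2u + 7)(5u - 8)(u + 3)

Testing divisors of the constant over divisors of the leading coefficient, u = -3 is a root, so (u + 3) divides it; the quotient is 10u² + 19u - 56.
The remaining quadratic factors as (2u + 7)(5u - 8).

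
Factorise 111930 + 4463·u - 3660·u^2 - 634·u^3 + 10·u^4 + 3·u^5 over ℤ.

By the rational root theorem, u = 15 is a root, so (u - 15) divides it; the quotient is 3·u^4 + 55·u^3 + 191·u^2 - 795·u - 7462.
Then u = -13 is a root, so (u + 13) divides it; the quotient is 3·u^3 + 16·u^2 - 17·u - 574.
Then u = 14/3 is a root, giving the factor (3·u - 14) and quotient u^2 + 10·u + 41.
The quadratic u^2 + 10·u + 41 has discriminant -64 < 0 and is irreducible over ℤ.

(3·u - 14)·(u + 13)·(u - 15)·(u^2 + 10·u + 41)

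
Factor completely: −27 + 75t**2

Factor out 3, leaving 25t**2 − 9, which is a difference of two squares.

3(5t + 3)(5t − 3)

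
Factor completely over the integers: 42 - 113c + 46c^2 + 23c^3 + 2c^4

Among the possible rational roots, c = -7 is a root, giving the factor (c + 7) and quotient 2c^3 + 9c^2 - 17c + 6.
Next, c = 1/2 is a root, so (2c - 1) is a factor; dividing leaves c^2 + 5c - 6.
The remaining quadratic factors as (c + 6)(c - 1).

(2c - 1)(c + 6)(c + 7)(c - 1)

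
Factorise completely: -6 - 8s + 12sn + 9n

Group as (12sn - 8s) + (9n - 6) = 4s(3n - 2) + 3(3n - 2).
Both groups share the factor (3n - 2).

(3n - 2)(4s + 3)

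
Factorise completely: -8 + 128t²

8(4t + 1)(4t - 1)

Every term has a factor of 8. Then 16t² - 1 = (4t)² − (1)².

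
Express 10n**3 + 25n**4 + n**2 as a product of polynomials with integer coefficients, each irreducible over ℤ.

n**2(5n + 1)**2

Factor out n**2 first: what remains is 25n**2 + 10n + 1.
Recognize a perfect-square trinomial with the parts 1 and 5n.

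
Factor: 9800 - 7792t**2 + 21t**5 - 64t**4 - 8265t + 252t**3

Among the possible rational roots, t = 8 is a root, giving the factor (t - 8) and quotient 21t**4 + 104t**3 + 1084t**2 + 880t - 1225.
Continuing, t = -5/3 is a root, giving the factor (3t + 5) and quotient 7t**3 + 23t**2 + 323t - 245.
Continuing, t = 5/7 is a root, giving the factor (7t - 5) and quotient t**2 + 4t + 49.
The quadratic t**2 + 4t + 49 has discriminant -180 < 0 and is irreducible over ℤ.

(3t + 5)(7t - 5)(t - 8)(t**2 + 4t + 49)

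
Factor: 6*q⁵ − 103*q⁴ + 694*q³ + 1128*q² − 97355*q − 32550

Testing divisors of the constant over divisors of the leading coefficient, q = 14 is a root, so (q − 14) is a factor; dividing leaves 6*q⁴ − 19*q³ + 428*q² + 7120*q + 2325.
Next, q = −1/3 is a root, so (3*q + 1) divides it; the quotient is 2*q³ − 7*q² + 145*q + 2325.
Continuing, q = −15/2 is a root, so (2*q + 15) is a factor; dividing leaves q² − 11*q + 155.
The quadratic q² − 11*q + 155 has discriminant −499 < 0 and is irreducible over ℤ.

(2*q + 15)*(3*q + 1)*(q − 14)*(q² − 11*q + 155)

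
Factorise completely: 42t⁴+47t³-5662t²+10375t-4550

(6t-7)(7t-5)(t+13)(t-10)

Trying the rational-root candidates, t = 10 is a root, so (t-10) is a factor; dividing leaves 42t³+467t²-992t+455.
Next, t = 5/7 is a root, so (7t-5) divides it; the quotient is 6t²+71t-91.
The remaining quadratic factors as (t+13)(6t-7).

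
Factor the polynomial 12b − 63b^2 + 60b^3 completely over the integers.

Pull out the common factor 3b, then factor the remaining trinomial.

3b(4b − 1)(5b − 4)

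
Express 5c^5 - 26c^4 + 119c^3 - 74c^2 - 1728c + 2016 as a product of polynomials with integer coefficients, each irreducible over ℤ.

Among the possible rational roots, c = -3 is a root, giving the factor (c + 3) and quotient 5c^4 - 41c^3 + 242c^2 - 800c + 672.
Then c = 4 is a root, so (c - 4) is a factor; dividing leaves 5c^3 - 21c^2 + 158c - 168.
Next, c = 6/5 is a root, so (5c - 6) divides it; the quotient is c^2 - 3c + 28.
The quadratic c^2 - 3c + 28 has discriminant -103 < 0 and is irreducible over ℤ.

(5c - 6)(c + 3)(c - 4)(c^2 - 3c + 28)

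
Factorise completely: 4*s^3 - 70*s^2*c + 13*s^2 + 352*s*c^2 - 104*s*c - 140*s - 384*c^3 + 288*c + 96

(4*s - 6*c - 3)*(s - 8*c + 8)*(s - 8*c - 4)

Group: s*(4*s^2 - 38*s*c - 19*s + 48*c^2 + 48*c + 12) + (-8*c + 8)*(4*s^2 - 38*s*c - 19*s + 48*c^2 + 48*c + 12); both groups contain (4*s^2 - 38*s*c - 19*s + 48*c^2 + 48*c + 12), so (s - 8*c + 8) is a factor with cofactor 4*s^2 - 38*s*c - 19*s + 48*c^2 + 48*c + 12.
The cofactor groups again: 4*s^2 - 38*s*c - 19*s + 48*c^2 + 48*c + 12 = s*(4*s - 6*c - 3) + (-8*c - 4)*(4*s - 6*c - 3); both groups contain (4*s - 6*c - 3), giving (s - 8*c - 4)*(4*s - 6*c - 3).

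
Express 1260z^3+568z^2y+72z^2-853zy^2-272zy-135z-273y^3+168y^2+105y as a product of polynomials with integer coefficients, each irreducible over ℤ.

(9z-7y)(14z+13y+5)(10z+3y-3)

Group: 9z(140z^2+172zy+8z+39y^2-24y-15) - 7y(140z^2+172zy+8z+39y^2-24y-15); both groups contain (140z^2+172zy+8z+39y^2-24y-15), so (9z-7y) is a factor with cofactor 140z^2+172zy+8z+39y^2-24y-15.
The cofactor groups again: 140z^2+172zy+8z+39y^2-24y-15 = 14z(10z+3y-3) + (13y+5)(10z+3y-3); both groups contain (10z+3y-3), giving (14z+13y+5)(10z+3y-3).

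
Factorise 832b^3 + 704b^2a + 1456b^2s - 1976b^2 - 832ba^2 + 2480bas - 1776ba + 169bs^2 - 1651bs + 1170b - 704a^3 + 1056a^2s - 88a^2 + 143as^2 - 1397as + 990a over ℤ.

Group: 13b(64b^2 + 112bs - 152b - 64a^2 + 96as - 8a + 13s^2 - 127s + 90) + 11a(64b^2 + 112bs - 152b - 64a^2 + 96as - 8a + 13s^2 - 127s + 90); both groups contain (64b^2 + 112bs - 152b - 64a^2 + 96as - 8a + 13s^2 - 127s + 90), so (13b + 11a) is a factor with cofactor 64b^2 + 112bs - 152b - 64a^2 + 96as - 8a + 13s^2 - 127s + 90.
The cofactor groups again: 64b^2 + 112bs - 152b - 64a^2 + 96as - 8a + 13s^2 - 127s + 90 = 8b(8b + 8a + s - 9) + (-8a + 13s - 10)(8b + 8a + s - 9); both groups contain (8b + 8a + s - 9), giving (8b - 8a + 13s - 10)(8b + 8a + s - 9).

(8b - 8a + 13s - 10)(13b + 11a)(8b + 8a + s - 9)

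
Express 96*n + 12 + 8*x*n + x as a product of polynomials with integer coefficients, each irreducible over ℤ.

Group as (8*x*n + x) + (96*n + 12) = x*(8*n + 1) + 12*(8*n + 1).
Both groups share the factor (8*n + 1).

(8*n + 1)*(x + 12)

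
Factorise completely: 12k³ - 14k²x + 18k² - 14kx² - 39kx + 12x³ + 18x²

(2k + 2x + 3)(2k - 3x)(3k - 2x)

Group: 2k(6k² - 13kx + 6x²) + (2x + 3)(6k² - 13kx + 6x²); both groups contain (6k² - 13kx + 6x²), so (2k + 2x + 3) is a factor with cofactor 6k² - 13kx + 6x².
The cofactor groups again: 6k² - 13kx + 6x² = 2k(3k - 2x) - 3x(3k - 2x); both groups contain (3k - 2x), giving (2k - 3x)(3k - 2x).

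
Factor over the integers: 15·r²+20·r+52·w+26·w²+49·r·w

Group: 3·r·(5·r+13·w) + (2·w+4)·(5·r+13·w); both groups contain (5·r+13·w).

(3·r+2·w+4)·(5·r+13·w)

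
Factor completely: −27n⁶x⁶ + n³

−n³(3nx² − 1)(9n²x⁴ + 3nx² + 1)

Factor out n³ first: what remains is −27n³x⁶ + 1.
Recognize a difference of cubes with the parts 1 and 3nx².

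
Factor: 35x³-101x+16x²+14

Testing divisors of the constant over divisors of the leading coefficient, x = -2 is a root, giving the factor (x+2) and quotient 35x²-54x+7.
The remaining quadratic factors as (7x-1)(5x-7).

(5x-7)(7x-1)(x+2)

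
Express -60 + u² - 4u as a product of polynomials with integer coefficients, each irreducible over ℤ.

Two integers with product -60 and sum -4 are 6 and -10.

(u + 6)(u - 10)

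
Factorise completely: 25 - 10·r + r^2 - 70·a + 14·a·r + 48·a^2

Group: 8·a·(6·a + r - 5) + (r - 5)·(6·a + r - 5); both groups contain (6·a + r - 5).

(6·a + r - 5)·(8·a + r - 5)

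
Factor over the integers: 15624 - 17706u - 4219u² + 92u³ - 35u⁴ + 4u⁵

(4u - 3)(u + 4)(u - 14)(u² + 2u + 93)

Trying the rational-root candidates, u = -4 is a root, so (u + 4) is a factor; dividing leaves 4u⁴ - 51u³ + 296u² - 5403u + 3906.
Continuing, u = 14 is a root, giving the factor (u - 14) and quotient 4u³ + 5u² + 366u - 279.
Then u = 3/4 is a root, so (4u - 3) is a factor; dividing leaves u² + 2u + 93.
The quadratic u² + 2u + 93 has discriminant -368 < 0 and is irreducible over ℤ.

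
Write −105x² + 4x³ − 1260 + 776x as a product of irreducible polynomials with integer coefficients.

Testing divisors of the constant over divisors of the leading coefficient, x = 10 is a root, so (x − 10) is a factor; dividing leaves 4x² − 65x + 126.
The remaining quadratic factors as (4x − 9)(x − 14).

(4x − 9)(x − 10)(x − 14)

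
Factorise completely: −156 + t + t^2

(t + 13)(t − 12)

Two integers with product −156 and sum 1 are −12 and 13.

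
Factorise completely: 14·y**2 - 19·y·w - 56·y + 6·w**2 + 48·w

(7·y - 6·w)·(2·y - w - 8)

Group: 7·y·(2·y - w - 8) - 6·w·(2·y - w - 8); both groups contain (2·y - w - 8).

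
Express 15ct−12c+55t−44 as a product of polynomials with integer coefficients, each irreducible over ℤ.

Group as (15ct−12c) + (55t−44) = 3c(5t−4) + 11(5t−4).
Both groups share the factor (5t−4).

(3c+11)(5t−4)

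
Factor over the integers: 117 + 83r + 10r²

(2r + 13)(5r + 9)

Need a pair with product 10·117 = 1170 and sum 83: that's 65 and 18.
Split the middle term: 10r² + 65r + 18r + 117 = 5r(2r + 13) + 9(2r + 13).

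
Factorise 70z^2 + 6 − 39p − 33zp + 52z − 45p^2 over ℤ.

(14z − 15p + 2)(5z + 3p + 3)

Group: 14z(5z + 3p + 3) + (−15p + 2)(5z + 3p + 3); both groups contain (5z + 3p + 3).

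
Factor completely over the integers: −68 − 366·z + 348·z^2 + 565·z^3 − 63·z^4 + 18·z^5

Trying the rational-root candidates, z = −1 is a root, so (z + 1) is a factor; dividing leaves 18·z^4 − 81·z^3 + 646·z^2 − 298·z − 68.
Next, z = 2/3 is a root, so (3·z − 2) divides it; the quotient is 6·z^3 − 23·z^2 + 200·z + 34.
Continuing, z = −1/6 is a root, so (6·z + 1) is a factor; dividing leaves z^2 − 4·z + 34.
The quadratic z^2 − 4·z + 34 has discriminant −120 < 0 and is irreducible over ℤ.

(3·z − 2)·(6·z + 1)·(z + 1)·(z^2 − 4·z + 34)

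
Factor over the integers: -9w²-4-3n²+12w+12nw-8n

Group: -3n(n-3w+2) + (3w-2)(n-3w+2); both groups contain (n-3w+2).

-(3n-3w+2)(n-3w+2)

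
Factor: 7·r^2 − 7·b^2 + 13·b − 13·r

(r − b)·(7·r + 7·b − 13)

Group: 7·r·(r − b) + (7·b − 13)·(r − b); both groups contain (r − b).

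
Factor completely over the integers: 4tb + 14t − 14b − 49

Group as (4tb + 14t) + (−14b − 49) = 2t(2b + 7) − 7(2b + 7).
Both groups share the factor (2b + 7).

(2b + 7)(2t − 7)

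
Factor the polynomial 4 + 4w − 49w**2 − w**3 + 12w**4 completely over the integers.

(3w − 1)(4w + 1)(w + 2)(w − 2)

By the rational root theorem, w = 1/3 is a root, giving the factor (3w − 1) and quotient 4w**3 + w**2 − 16w − 4.
Next, w = 2 is a root, so (w − 2) divides it; the quotient is 4w**2 + 9w + 2.
The remaining quadratic factors as (w + 2)(4w + 1).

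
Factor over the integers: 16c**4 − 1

(2c + 1)(2c − 1)(4c**2 + 1)

Difference of squares twice: with A = 2c and B = 1, A⁴ − B⁴ = (A² − B²)(A² + B²), and A² − B² factors again.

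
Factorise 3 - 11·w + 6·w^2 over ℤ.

(2·w - 3)·(3·w - 1)

Need a pair with product 6·3 = 18 and sum -11: that's -2 and -9.
Split the middle term: 6·w^2 - 2·w - 9·w + 3 = 2·w·(3·w - 1) - 3·(3·w - 1).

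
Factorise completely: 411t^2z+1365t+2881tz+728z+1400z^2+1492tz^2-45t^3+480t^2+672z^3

Group: t(-45t^2-129tz-105t-56z^2-56z) + (-12z-13)(-45t^2-129tz-105t-56z^2-56z); both groups contain (-45t^2-129tz-105t-56z^2-56z), so (t-12z-13) is a factor with cofactor -45t^2-129tz-105t-56z^2-56z.
The cofactor groups again: -45t^2-129tz-105t-56z^2-56z = -3t(15t+8z) + (-7z-7)(15t+8z); both groups contain (15t+8z), giving -(3t+7z+7)(15t+8z).

-(15t+8z)(3t+7z+7)(t-12z-13)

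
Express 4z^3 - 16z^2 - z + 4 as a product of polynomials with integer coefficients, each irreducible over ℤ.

(2z + 1)(2z - 1)(z - 4)

Testing divisors of the constant over divisors of the leading coefficient, z = -1/2 is a root, so (2z + 1) divides it; the quotient is 2z^2 - 9z + 4.
The remaining quadratic factors as (z - 4)(2z - 1).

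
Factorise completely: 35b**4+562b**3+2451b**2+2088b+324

Among the possible rational roots, b = -9 is a root, so (b+9) divides it; the quotient is 35b**3+247b**2+228b+36.
Continuing, b = -6/7 is a root, so (7b+6) divides it; the quotient is 5b**2+31b+6.
The remaining quadratic factors as (b+6)(5b+1).

(5b+1)(7b+6)(b+6)(b+9)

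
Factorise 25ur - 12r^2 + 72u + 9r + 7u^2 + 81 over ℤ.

(7u - 3r + 9)(u + 4r + 9)

Group: 7u(u + 4r + 9) + (-3r + 9)(u + 4r + 9); both groups contain (u + 4r + 9).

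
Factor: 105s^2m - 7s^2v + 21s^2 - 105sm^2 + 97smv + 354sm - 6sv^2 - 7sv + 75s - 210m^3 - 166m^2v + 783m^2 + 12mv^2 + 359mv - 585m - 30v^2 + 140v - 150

Group: s(105sm - 7sv + 21s + 105m^2 + 83mv - 129m - 6v^2 + 28v - 30) + (-2m + 5)(105sm - 7sv + 21s + 105m^2 + 83mv - 129m - 6v^2 + 28v - 30); both groups contain (105sm - 7sv + 21s + 105m^2 + 83mv - 129m - 6v^2 + 28v - 30), so (s - 2m + 5) is a factor with cofactor 105sm - 7sv + 21s + 105m^2 + 83mv - 129m - 6v^2 + 28v - 30.
The cofactor groups again: 105sm - 7sv + 21s + 105m^2 + 83mv - 129m - 6v^2 + 28v - 30 = 15m(7s + 7m + 6v - 10) + (-v + 3)(7s + 7m + 6v - 10); both groups contain (7s + 7m + 6v - 10), giving (15m - v + 3)(7s + 7m + 6v - 10).

(s - 2m + 5)(15m - v + 3)(7s + 7m + 6v - 10)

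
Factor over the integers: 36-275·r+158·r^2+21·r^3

(3·r-4)·(7·r-1)·(r+9)

Testing divisors of the constant over divisors of the leading coefficient, r = 1/7 is a root, so (7·r-1) is a factor; dividing leaves 3·r^2+23·r-36.
The remaining quadratic factors as (r+9)(3·r-4).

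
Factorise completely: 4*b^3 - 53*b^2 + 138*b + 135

Testing divisors of the constant over divisors of the leading coefficient, b = 9 is a root, so (b - 9) is a factor; dividing leaves 4*b^2 - 17*b - 15.
The remaining quadratic factors as (4*b + 3)(b - 5).

(4*b + 3)*(b - 5)*(b - 9)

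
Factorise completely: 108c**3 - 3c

Pull out the common factor 3c; 36c**2 - 1 is a difference of squares.

3c(6c + 1)(6c - 1)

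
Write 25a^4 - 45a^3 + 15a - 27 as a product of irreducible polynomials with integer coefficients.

(5a - 9)(5a^3 + 3)

Group as (25a^4 + 15a) + (-45a^3 - 27) = 5a(5a^3 + 3) - 9(5a^3 + 3).
Both groups share the factor (5a^3 + 3).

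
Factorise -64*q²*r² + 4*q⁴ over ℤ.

4*q²*(q + 4*r)*(q - 4*r)

Every term has a factor of 4*q². Then q² - 16*r² = (q)² − (4*r)².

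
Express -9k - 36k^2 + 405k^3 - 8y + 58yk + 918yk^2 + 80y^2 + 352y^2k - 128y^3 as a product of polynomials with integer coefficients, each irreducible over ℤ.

-(2y - 9k - 1)(8y + 5k - 1)(8y + 9k)

Group: 8y(-16y^2 + 62yk + 10y + 45k^2 - 4k - 1) + 9k(-16y^2 + 62yk + 10y + 45k^2 - 4k - 1); both groups contain (-16y^2 + 62yk + 10y + 45k^2 - 4k - 1), so (8y + 9k) is a factor with cofactor -16y^2 + 62yk + 10y + 45k^2 - 4k - 1.
The cofactor groups again: -16y^2 + 62yk + 10y + 45k^2 - 4k - 1 = -2y(8y + 5k - 1) + (9k + 1)(8y + 5k - 1); both groups contain (8y + 5k - 1), giving -(2y - 9k - 1)(8y + 5k - 1).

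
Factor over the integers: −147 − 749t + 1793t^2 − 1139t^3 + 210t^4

Testing divisors of the constant over divisors of the leading coefficient, t = −1/7 is a root, giving the factor (7t + 1) and quotient 30t^3 − 167t^2 + 280t − 147.
Then t = 7/5 is a root, so (5t − 7) divides it; the quotient is 6t^2 − 25t + 21.
The remaining quadratic factors as (6t − 7)(t − 3).

(5t − 7)(6t − 7)(7t + 1)(t − 3)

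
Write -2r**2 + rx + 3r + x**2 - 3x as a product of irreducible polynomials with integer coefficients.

Group: -2r(r - x) + (-x + 3)(r - x); both groups contain (r - x).

-(2r + x - 3)(r - x)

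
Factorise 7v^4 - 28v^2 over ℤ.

7v^2(v + 2)(v - 2)

Factor out 7v^2, leaving v^2 - 4, which is a difference of two squares.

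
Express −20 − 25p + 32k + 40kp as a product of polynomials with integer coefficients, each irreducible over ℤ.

Group as (40kp + 32k) + (−25p − 20) = 8k(5p + 4) − 5(5p + 4).
Both groups share the factor (5p + 4).

(5p + 4)(8k − 5)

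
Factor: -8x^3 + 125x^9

Every term has a factor of x^3; factoring it out leaves 125x^6 - 8.
Recognize a difference of cubes with the parts 5x^2 and 2.

x^3(5x^2 - 2)(25x^4 + 10x^2 + 4)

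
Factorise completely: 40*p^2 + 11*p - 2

(5*p + 2)*(8*p - 1)

Need a pair with product 40·(-2) = -80 and sum 11: that's -5 and 16.
Split the middle term: 40*p^2 - 5*p + 16*p - 2 = 5*p*(8*p - 1) + 2*(8*p - 1).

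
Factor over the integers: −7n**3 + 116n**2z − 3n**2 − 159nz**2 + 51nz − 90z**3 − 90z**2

−(7n + 3z + 3)(n − 15z)(n − 2z)

Group: n(−7n**2 + 11nz − 3n + 6z**2 + 6z) − 15z(−7n**2 + 11nz − 3n + 6z**2 + 6z); both groups contain (−7n**2 + 11nz − 3n + 6z**2 + 6z), so (n − 15z) is a factor with cofactor −7n**2 + 11nz − 3n + 6z**2 + 6z.
The cofactor groups again: −7n**2 + 11nz − 3n + 6z**2 + 6z = −7n(n − 2z) + (−3z − 3)(n − 2z); both groups contain (n − 2z), giving −(7n + 3z + 3)(n − 2z).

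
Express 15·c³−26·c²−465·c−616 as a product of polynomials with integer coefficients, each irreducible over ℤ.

Among the possible rational roots, c = −11/3 is a root, giving the factor (3·c+11) and quotient 5·c²−27·c−56.
The remaining quadratic factors as (5·c+8)(c−7).

(3·c+11)·(5·c+8)·(c−7)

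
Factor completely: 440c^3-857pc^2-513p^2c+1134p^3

Group: 14p(81p^2+27pc-40c^2) - 11c(81p^2+27pc-40c^2); both groups contain (81p^2+27pc-40c^2), so (14p-11c) is a factor with cofactor 81p^2+27pc-40c^2.
The cofactor groups again: 81p^2+27pc-40c^2 = 9p(9p-5c) + 8c(9p-5c); both groups contain (9p-5c), giving (9p+8c)(9p-5c).

(14p-11c)(9p-5c)(9p+8c)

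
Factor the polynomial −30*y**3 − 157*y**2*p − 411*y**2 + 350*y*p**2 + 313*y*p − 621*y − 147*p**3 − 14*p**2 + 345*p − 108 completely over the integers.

−(5*y − 3*p + 1)*(6*y − 7*p + 9)*(y + 7*p + 12)

Group: 5*y*(−6*y**2 − 35*y*p − 81*y + 49*p**2 + 21*p − 108) + (−3*p + 1)*(−6*y**2 − 35*y*p − 81*y + 49*p**2 + 21*p − 108); both groups contain (−6*y**2 − 35*y*p − 81*y + 49*p**2 + 21*p − 108), so (5*y − 3*p + 1) is a factor with cofactor −6*y**2 − 35*y*p − 81*y + 49*p**2 + 21*p − 108.
The cofactor groups again: −6*y**2 − 35*y*p − 81*y + 49*p**2 + 21*p − 108 = −y*(6*y − 7*p + 9) + (−7*p − 12)*(6*y − 7*p + 9); both groups contain (6*y − 7*p + 9), giving −(y + 7*p + 12)*(6*y − 7*p + 9).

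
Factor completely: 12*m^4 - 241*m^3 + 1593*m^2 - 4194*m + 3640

Trying the rational-root candidates, m = 13/3 is a root, giving the factor (3*m - 13) and quotient 4*m^3 - 63*m^2 + 258*m - 280.
Next, m = 4 is a root, so (m - 4) divides it; the quotient is 4*m^2 - 47*m + 70.
The remaining quadratic factors as (4*m - 7)(m - 10).

(3*m - 13)*(4*m - 7)*(m - 10)*(m - 4)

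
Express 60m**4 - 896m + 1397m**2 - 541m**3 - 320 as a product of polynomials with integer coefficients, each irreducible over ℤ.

Among the possible rational roots, m = 8/5 is a root, so (5m - 8) is a factor; dividing leaves 12m**3 - 89m**2 + 137m + 40.
Next, m = 5 is a root, giving the factor (m - 5) and quotient 12m**2 - 29m - 8.
The remaining quadratic factors as (3m - 8)(4m + 1).

(3m - 8)(4m + 1)(5m - 8)(m - 5)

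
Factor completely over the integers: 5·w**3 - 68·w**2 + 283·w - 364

Testing divisors of the constant over divisors of the leading coefficient, w = 7 is a root, so (w - 7) divides it; the quotient is 5·w**2 - 33·w + 52.
The remaining quadratic factors as (w - 4)(5·w - 13).

(5·w - 13)·(w - 4)·(w - 7)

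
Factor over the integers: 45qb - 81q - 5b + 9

Group as (45qb - 81q) + (-5b + 9) = 9q(5b - 9) - (5b - 9).
Both groups share the factor (5b - 9).

(5b - 9)(9q - 1)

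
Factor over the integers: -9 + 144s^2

9(4s + 1)(4s - 1)

Pull out the common factor 9; 16s^2 - 1 is a difference of squares.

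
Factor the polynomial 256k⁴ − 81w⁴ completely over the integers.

Write as (16k²)² − (9w²)², then factor 16k² − 9w² once more.

(4k + 3w)(4k − 3w)(16k² + 9w²)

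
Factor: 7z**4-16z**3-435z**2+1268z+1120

(7z+5)(z+8)(z-4)(z-7)

By the rational root theorem, z = 4 is a root, so (z-4) is a factor; dividing leaves 7z**3+12z**2-387z-280.
Continuing, z = 7 is a root, so (z-7) is a factor; dividing leaves 7z**2+61z+40.
The remaining quadratic factors as (7z+5)(z+8).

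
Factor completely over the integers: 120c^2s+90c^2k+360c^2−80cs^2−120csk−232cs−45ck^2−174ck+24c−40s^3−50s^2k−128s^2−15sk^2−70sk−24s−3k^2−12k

(15c+5s+1)(2c−2s−k)(4s+3k+12)

Group: 4s(30c^2−20cs−15ck+2c−10s^2−5sk−2s−k) + (3k+12)(30c^2−20cs−15ck+2c−10s^2−5sk−2s−k); both groups contain (30c^2−20cs−15ck+2c−10s^2−5sk−2s−k), so (4s+3k+12) is a factor with cofactor 30c^2−20cs−15ck+2c−10s^2−5sk−2s−k.
The cofactor groups again: 30c^2−20cs−15ck+2c−10s^2−5sk−2s−k = 2c(15c+5s+1) + (−2s−k)(15c+5s+1); both groups contain (15c+5s+1), giving (2c−2s−k)(15c+5s+1).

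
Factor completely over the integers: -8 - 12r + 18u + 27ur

(3r + 2)(9u - 4)

Group as (27ur + 18u) + (-12r - 8) = 9u(3r + 2) - 4(3r + 2).
Both groups share the factor (3r + 2).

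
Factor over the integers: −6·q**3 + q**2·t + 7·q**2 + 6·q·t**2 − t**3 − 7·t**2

Group: q·(−6·q**2 − 5·q·t + 7·q + t**2 + 7·t) − t·(−6·q**2 − 5·q·t + 7·q + t**2 + 7·t); both groups contain (−6·q**2 − 5·q·t + 7·q + t**2 + 7·t), so (q − t) is a factor with cofactor −6·q**2 − 5·q·t + 7·q + t**2 + 7·t.
The cofactor groups again: −6·q**2 − 5·q·t + 7·q + t**2 + 7·t = −q·(6·q − t − 7) − t·(6·q − t − 7); both groups contain (6·q − t − 7), giving −(q + t)·(6·q − t − 7).

−(6·q − t − 7)·(q + t)·(q − t)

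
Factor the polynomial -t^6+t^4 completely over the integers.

Pull out the common factor t^4, leaving -t^2+1.
Recognize a difference of squares with the parts 1 and t.

-t^4*(t+1)*(t-1)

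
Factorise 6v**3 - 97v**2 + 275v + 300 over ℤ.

Testing divisors of the constant over divisors of the leading coefficient, v = -5/6 is a root, so (6v + 5) divides it; the quotient is v**2 - 17v + 60.
The remaining quadratic factors as (v - 12)(v - 5).

(6v + 5)(v - 12)(v - 5)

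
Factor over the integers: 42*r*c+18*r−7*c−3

Group as (42*r*c+18*r) + (−7*c−3) = 6*r*(7*c+3) − (7*c+3).
Both groups share the factor (7*c+3).

(6*r−1)*(7*c+3)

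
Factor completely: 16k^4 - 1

(2k + 1)(2k - 1)(4k^2 + 1)

Write as (4k^2)² − (1)², then factor 4k^2 - 1 once more.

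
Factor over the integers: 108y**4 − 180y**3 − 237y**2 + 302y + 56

(3y + 4)(6y + 1)(6y − 7)(y − 2)

Trying the rational-root candidates, y = −1/6 is a root, giving the factor (6y + 1) and quotient 18y**3 − 33y**2 − 34y + 56.
Then y = 2 is a root, giving the factor (y − 2) and quotient 18y**2 + 3y − 28.
The remaining quadratic factors as (6y − 7)(3y + 4).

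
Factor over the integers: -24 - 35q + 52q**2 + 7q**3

Testing divisors of the constant over divisors of the leading coefficient, q = 1 is a root, so (q - 1) is a factor; dividing leaves 7q**2 + 59q + 24.
The remaining quadratic factors as (q + 8)(7q + 3).

(7q + 3)(q + 8)(q - 1)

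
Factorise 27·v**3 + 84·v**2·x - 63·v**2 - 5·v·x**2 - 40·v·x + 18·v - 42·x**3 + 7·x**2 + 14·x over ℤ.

Group: 9·v·(3·v**2 + 7·v·x - 7·v - 6·x**2 + x + 2) + 7·x·(3·v**2 + 7·v·x - 7·v - 6·x**2 + x + 2); both groups contain (3·v**2 + 7·v·x - 7·v - 6·x**2 + x + 2), so (9·v + 7·x) is a factor with cofactor 3·v**2 + 7·v·x - 7·v - 6·x**2 + x + 2.
The cofactor groups again: 3·v**2 + 7·v·x - 7·v - 6·x**2 + x + 2 = 3·v·(v + 3·x - 2) + (-2·x - 1)·(v + 3·x - 2); both groups contain (v + 3·x - 2), giving (3·v - 2·x - 1)·(v + 3·x - 2).

(3·v - 2·x - 1)·(9·v + 7·x)·(v + 3·x - 2)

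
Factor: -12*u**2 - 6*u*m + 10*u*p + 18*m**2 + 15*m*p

-(6*u - 6*m - 5*p)*(2*u + 3*m)

Group: -2*u*(6*u - 6*m - 5*p) - 3*m*(6*u - 6*m - 5*p); both groups contain (6*u - 6*m - 5*p).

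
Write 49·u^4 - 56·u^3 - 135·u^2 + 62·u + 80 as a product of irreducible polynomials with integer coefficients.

Trying the rational-root candidates, u = -8/7 is a root, so (7·u + 8) divides it; the quotient is 7·u^3 - 16·u^2 - u + 10.
Continuing, u = 2 is a root, so (u - 2) divides it; the quotient is 7·u^2 - 2·u - 5.
The remaining quadratic factors as (7·u + 5)(u - 1).

(7·u + 5)·(7·u + 8)·(u - 1)·(u - 2)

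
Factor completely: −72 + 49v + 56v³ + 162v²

Among the possible rational roots, v = 1/2 is a root, giving the factor (2v − 1) and quotient 28v² + 95v + 72.
The remaining quadratic factors as (4v + 9)(7v + 8).

(2v − 1)(4v + 9)(7v + 8)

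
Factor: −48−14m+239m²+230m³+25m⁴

By the rational root theorem, m = −3/5 is a root, so (5m+3) divides it; the quotient is 5m³+43m²+22m−16.
Next, m = 2/5 is a root, so (5m−2) divides it; the quotient is m²+9m+8.
The remaining quadratic factors as (m+8)(m+1).

(5m+3)(5m−2)(m+1)(m+8)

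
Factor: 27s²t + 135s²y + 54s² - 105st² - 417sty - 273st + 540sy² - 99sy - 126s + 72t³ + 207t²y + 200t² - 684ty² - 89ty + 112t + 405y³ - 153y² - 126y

(3s - 9t + 9y - 7)(9s - 8t + 9y)(t + 5y + 2)

Group: 3s(9st + 45sy + 18s - 8t² - 31ty - 16t + 45y² + 18y) + (-9t + 9y - 7)(9st + 45sy + 18s - 8t² - 31ty - 16t + 45y² + 18y); both groups contain (9st + 45sy + 18s - 8t² - 31ty - 16t + 45y² + 18y), so (3s - 9t + 9y - 7) is a factor with cofactor 9st + 45sy + 18s - 8t² - 31ty - 16t + 45y² + 18y.
The cofactor groups again: 9st + 45sy + 18s - 8t² - 31ty - 16t + 45y² + 18y = 9s(t + 5y + 2) + (-8t + 9y)(t + 5y + 2); both groups contain (t + 5y + 2), giving (9s - 8t + 9y)(t + 5y + 2).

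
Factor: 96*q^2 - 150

6*(4*q + 5)*(4*q - 5)

Every term has a factor of 6. Then 16*q^2 - 25 = (4*q)² − (5)².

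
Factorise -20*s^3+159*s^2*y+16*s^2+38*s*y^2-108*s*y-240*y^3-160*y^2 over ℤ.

Group: s*(-20*s^2-s*y+16*s+30*y^2+20*y) - 8*y*(-20*s^2-s*y+16*s+30*y^2+20*y); both groups contain (-20*s^2-s*y+16*s+30*y^2+20*y), so (s-8*y) is a factor with cofactor -20*s^2-s*y+16*s+30*y^2+20*y.
The cofactor groups again: -20*s^2-s*y+16*s+30*y^2+20*y = -5*s*(4*s+5*y) + (6*y+4)*(4*s+5*y); both groups contain (4*s+5*y), giving -(5*s-6*y-4)*(4*s+5*y).

-(4*s+5*y)*(5*s-6*y-4)*(s-8*y)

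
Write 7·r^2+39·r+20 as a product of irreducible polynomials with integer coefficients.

Need a pair with product 7·20 = 140 and sum 39: that's 35 and 4.
Split the middle term: 7·r^2+35·r + 4·r+20 = 7·r·(r+5) + 4·(r+5).

(7·r+4)·(r+5)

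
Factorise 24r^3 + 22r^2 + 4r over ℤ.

2r(3r + 2)(4r + 1)

Pull out the common factor 2r, then factor the remaining trinomial.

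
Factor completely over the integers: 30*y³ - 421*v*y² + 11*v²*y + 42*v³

Group: 14*v*(3*v² + v*y - 30*y²) - y*(3*v² + v*y - 30*y²); both groups contain (3*v² + v*y - 30*y²), so (14*v - y) is a factor with cofactor 3*v² + v*y - 30*y².
The cofactor groups again: 3*v² + v*y - 30*y² = v*(3*v + 10*y) - 3*y*(3*v + 10*y); both groups contain (3*v + 10*y), giving (v - 3*y)*(3*v + 10*y).

(14*v - y)*(3*v + 10*y)*(v - 3*y)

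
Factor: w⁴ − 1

(w + 1)*(w − 1)*(w² + 1)

Write as (w²)² − (1)², then factor w² − 1 once more.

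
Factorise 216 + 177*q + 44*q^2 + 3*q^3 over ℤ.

Trying the rational-root candidates, q = -9 is a root, so (q + 9) is a factor; dividing leaves 3*q^2 + 17*q + 24.
The remaining quadratic factors as (q + 3)(3*q + 8).

(3*q + 8)*(q + 3)*(q + 9)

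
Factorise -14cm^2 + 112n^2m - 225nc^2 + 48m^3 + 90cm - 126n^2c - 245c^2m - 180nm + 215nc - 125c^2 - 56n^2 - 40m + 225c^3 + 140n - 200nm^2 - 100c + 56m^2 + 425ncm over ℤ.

Group: 2n(-63nc + 56nm - 28n + 45c^2 - 22cm + 20c - 16m^2 + 8m) + (5c - 3m - 5)(-63nc + 56nm - 28n + 45c^2 - 22cm + 20c - 16m^2 + 8m); both groups contain (-63nc + 56nm - 28n + 45c^2 - 22cm + 20c - 16m^2 + 8m), so (2n + 5c - 3m - 5) is a factor with cofactor -63nc + 56nm - 28n + 45c^2 - 22cm + 20c - 16m^2 + 8m.
The cofactor groups again: -63nc + 56nm - 28n + 45c^2 - 22cm + 20c - 16m^2 + 8m = -7n(9c - 8m + 4) + (5c + 2m)(9c - 8m + 4); both groups contain (9c - 8m + 4), giving -(7n - 5c - 2m)(9c - 8m + 4).

-(7n - 5c - 2m)(2n + 5c - 3m - 5)(9c - 8m + 4)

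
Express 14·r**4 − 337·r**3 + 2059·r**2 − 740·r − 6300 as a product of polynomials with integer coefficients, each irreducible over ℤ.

By the rational root theorem, r = 9 is a root, so (r − 9) is a factor; dividing leaves 14·r**3 − 211·r**2 + 160·r + 700.
Next, r = 14 is a root, so (r − 14) is a factor; dividing leaves 14·r**2 − 15·r − 50.
The remaining quadratic factors as (7·r + 10)(2·r − 5).

(2·r − 5)·(7·r + 10)·(r − 14)·(r − 9)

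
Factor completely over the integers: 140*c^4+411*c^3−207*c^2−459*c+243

Trying the rational-root candidates, c = −9/7 is a root, so (7*c+9) divides it; the quotient is 20*c^3+33*c^2−72*c+27.
Then c = 3/5 is a root, so (5*c−3) divides it; the quotient is 4*c^2+9*c−9.
The remaining quadratic factors as (c+3)(4*c−3).

(4*c−3)*(5*c−3)*(7*c+9)*(c+3)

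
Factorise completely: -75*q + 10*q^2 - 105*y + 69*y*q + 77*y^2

Group: 7*y*(11*y + 2*q - 15) + 5*q*(11*y + 2*q - 15); both groups contain (11*y + 2*q - 15).

(11*y + 2*q - 15)*(7*y + 5*q)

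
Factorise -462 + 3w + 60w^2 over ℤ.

3(4w - 11)(5w + 14)

Pull out the common factor 3, then factor the remaining trinomial.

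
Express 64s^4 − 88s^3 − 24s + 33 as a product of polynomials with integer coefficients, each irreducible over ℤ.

Group as (64s^4 − 24s) + (−88s^3 + 33) = 8s(8s^3 − 3) − 11(8s^3 − 3).
Both groups share the factor (8s^3 − 3).

(8s − 11)(8s^3 − 3)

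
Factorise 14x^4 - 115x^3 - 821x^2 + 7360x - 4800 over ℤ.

Among the possible rational roots, x = -8 is a root, giving the factor (x + 8) and quotient 14x^3 - 227x^2 + 995x - 600.
Next, x = 5/7 is a root, giving the factor (7x - 5) and quotient 2x^2 - 31x + 120.
The remaining quadratic factors as (2x - 15)(x - 8).

(2x - 15)(7x - 5)(x + 8)(x - 8)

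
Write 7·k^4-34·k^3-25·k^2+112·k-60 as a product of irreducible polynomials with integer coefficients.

(7·k-6)·(k+2)·(k-1)·(k-5)

Among the possible rational roots, k = 5 is a root, giving the factor (k-5) and quotient 7·k^3+k^2-20·k+12.
Next, k = 6/7 is a root, so (7·k-6) divides it; the quotient is k^2+k-2.
The remaining quadratic factors as (k+2)(k-1).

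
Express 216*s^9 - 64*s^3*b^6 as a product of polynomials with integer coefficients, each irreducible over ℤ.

Factor out 8*s^3 first: what remains is 27*s^6 - 8*b^6.
Recognize a difference of cubes with the parts 3*s^2 and 2*b^2.

8*s^3*(3*s^2 - 2*b^2)*(9*s^4 + 6*s^2*b^2 + 4*b^4)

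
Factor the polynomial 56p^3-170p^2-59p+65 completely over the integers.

(2p-1)(4p-13)(7p+5)

By the rational root theorem, p = -5/7 is a root, so (7p+5) is a factor; dividing leaves 8p^2-30p+13.
The remaining quadratic factors as (2p-1)(4p-13).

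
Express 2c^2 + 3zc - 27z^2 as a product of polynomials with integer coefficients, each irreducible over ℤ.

-(3z - c)(9z + 2c)

Group: -9z(3z - c) - 2c(3z - c); both groups contain (3z - c).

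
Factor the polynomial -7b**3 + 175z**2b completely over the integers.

7b(5z - b)(5z + b)

Pull out the common factor 7b; 25z**2 - b**2 is a difference of squares.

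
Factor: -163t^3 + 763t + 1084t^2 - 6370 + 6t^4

Testing divisors of the constant over divisors of the leading coefficient, t = 14 is a root, so (t - 14) divides it; the quotient is 6t^3 - 79t^2 - 22t + 455.
Then t = 5/2 is a root, so (2t - 5) divides it; the quotient is 3t^2 - 32t - 91.
The remaining quadratic factors as (3t + 7)(t - 13).

(2t - 5)(3t + 7)(t - 13)(t - 14)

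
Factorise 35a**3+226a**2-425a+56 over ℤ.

By the rational root theorem, a = 7/5 is a root, so (5a-7) divides it; the quotient is 7a**2+55a-8.
The remaining quadratic factors as (7a-1)(a+8).

(5a-7)(7a-1)(a+8)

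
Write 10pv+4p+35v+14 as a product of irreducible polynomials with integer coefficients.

(2p+7)(5v+2)

Group as (10pv+4p) + (35v+14) = 2p(5v+2) + 7(5v+2).
Both groups share the factor (5v+2).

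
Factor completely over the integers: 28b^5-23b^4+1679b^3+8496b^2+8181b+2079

(4b+3)(7b+3)(b+3)(b^2-5b+77)

Among the possible rational roots, b = -3/4 is a root, so (4b+3) divides it; the quotient is 7b^4-11b^3+428b^2+1803b+693.
Continuing, b = -3 is a root, so (b+3) divides it; the quotient is 7b^3-32b^2+524b+231.
Then b = -3/7 is a root, giving the factor (7b+3) and quotient b^2-5b+77.
The quadratic b^2-5b+77 has discriminant -283 < 0 and is irreducible over ℤ.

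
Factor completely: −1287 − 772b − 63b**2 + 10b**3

(2b + 9)(5b + 11)(b − 13)

Testing divisors of the constant over divisors of the leading coefficient, b = −11/5 is a root, so (5b + 11) is a factor; dividing leaves 2b**2 − 17b − 117.
The remaining quadratic factors as (b − 13)(2b + 9).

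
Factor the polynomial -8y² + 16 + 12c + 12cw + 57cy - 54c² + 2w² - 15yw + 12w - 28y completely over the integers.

Group: -6c(9c - 8y + w + 4) + (y + 2w + 4)(9c - 8y + w + 4); both groups contain (9c - 8y + w + 4).

-(6c - y - 2w - 4)(9c - 8y + w + 4)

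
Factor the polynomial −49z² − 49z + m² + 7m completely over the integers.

−(7z − m)(7z + m + 7)

Group: −7z(7z − m) + (−m − 7)(7z − m); both groups contain (7z − m).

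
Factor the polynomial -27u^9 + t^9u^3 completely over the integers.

Pull out the common factor u^3, leaving t^9 - 27u^6.
Recognize a difference of cubes with the parts t^3 and 3u^2.

u^3(t^3 - 3u^2)(t^6 + 3t^3u^2 + 9u^4)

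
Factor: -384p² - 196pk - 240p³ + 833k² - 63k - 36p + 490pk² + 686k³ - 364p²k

-(10p - 14k + 1)(4p + 7k)(6p + 7k + 9)

Group: 4p(-60p² + 14pk - 96p + 98k² + 119k - 9) + 7k(-60p² + 14pk - 96p + 98k² + 119k - 9); both groups contain (-60p² + 14pk - 96p + 98k² + 119k - 9), so (4p + 7k) is a factor with cofactor -60p² + 14pk - 96p + 98k² + 119k - 9.
The cofactor groups again: -60p² + 14pk - 96p + 98k² + 119k - 9 = -6p(10p - 14k + 1) + (-7k - 9)(10p - 14k + 1); both groups contain (10p - 14k + 1), giving -(6p + 7k + 9)(10p - 14k + 1).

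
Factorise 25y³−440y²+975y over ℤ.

Pull out the common factor 5y, then factor the remaining trinomial.

5y(5y−13)(y−15)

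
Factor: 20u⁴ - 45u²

Factor out 5u², leaving 4u² - 9, which is a difference of two squares.

5u²(2u + 3)(2u - 3)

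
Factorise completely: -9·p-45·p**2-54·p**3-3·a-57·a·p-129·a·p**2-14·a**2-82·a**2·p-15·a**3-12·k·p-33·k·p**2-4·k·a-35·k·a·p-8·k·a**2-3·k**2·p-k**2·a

Group: k·(-k·a-3·k·p-3·a**2-11·a·p-a-6·p**2-3·p) + (5·a+9·p+3)·(-k·a-3·k·p-3·a**2-11·a·p-a-6·p**2-3·p); both groups contain (-k·a-3·k·p-3·a**2-11·a·p-a-6·p**2-3·p), so (k+5·a+9·p+3) is a factor with cofactor -k·a-3·k·p-3·a**2-11·a·p-a-6·p**2-3·p.
The cofactor groups again: -k·a-3·k·p-3·a**2-11·a·p-a-6·p**2-3·p = -k·(a+3·p) + (-3·a-2·p-1)·(a+3·p); both groups contain (a+3·p), giving -(k+3·a+2·p+1)·(a+3·p).

-(k+3·a+2·p+1)·(k+5·a+9·p+3)·(a+3·p)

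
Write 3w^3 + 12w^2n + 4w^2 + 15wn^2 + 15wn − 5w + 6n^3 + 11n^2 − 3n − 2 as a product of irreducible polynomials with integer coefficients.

Group: 3w(w^2 + 3wn + w + 2n^2 + 3n − 2) + (3n + 1)(w^2 + 3wn + w + 2n^2 + 3n − 2); both groups contain (w^2 + 3wn + w + 2n^2 + 3n − 2), so (3w + 3n + 1) is a factor with cofactor w^2 + 3wn + w + 2n^2 + 3n − 2.
The cofactor groups again: w^2 + 3wn + w + 2n^2 + 3n − 2 = w(w + 2n − 1) + (n + 2)(w + 2n − 1); both groups contain (w + 2n − 1), giving (w + n + 2)(w + 2n − 1).

(w + 2n − 1)(3w + 3n + 1)(w + n + 2)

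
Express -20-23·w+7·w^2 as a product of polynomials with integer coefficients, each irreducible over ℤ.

(7·w+5)·(w-4)

Need a pair with product 7·(-20) = -140 and sum -23: that's -28 and 5.
Split the middle term: 7·w^2-28·w + 5·w-20 = 7·w·(w-4) + 5·(w-4).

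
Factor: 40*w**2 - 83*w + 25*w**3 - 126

By the rational root theorem, w = -7/5 is a root, giving the factor (5*w + 7) and quotient 5*w**2 + w - 18.
The remaining quadratic factors as (5*w - 9)(w + 2).

(5*w + 7)*(5*w - 9)*(w + 2)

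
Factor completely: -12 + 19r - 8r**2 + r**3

Among the possible rational roots, r = 4 is a root, so (r - 4) is a factor; dividing leaves r**2 - 4r + 3.
The remaining quadratic factors as (r - 3)(r - 1).

(r - 1)(r - 3)(r - 4)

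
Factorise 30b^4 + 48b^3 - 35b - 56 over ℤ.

(5b + 8)(6b^3 - 7)

Group as (30b^4 - 35b) + (48b^3 - 56) = 5b(6b^3 - 7) + 8(6b^3 - 7).
Both groups share the factor (6b^3 - 7).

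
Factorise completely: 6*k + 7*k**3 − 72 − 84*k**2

Group as (7*k**3 + 6*k) + (−84*k**2 − 72) = k*(7*k**2 + 6) − 12*(7*k**2 + 6).
Both groups share the factor (7*k**2 + 6).

(k − 12)*(7*k**2 + 6)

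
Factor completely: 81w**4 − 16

(3w + 2)(3w − 2)(9w**2 + 4)

Difference of squares twice: with A = 3w and B = 2, A⁴ − B⁴ = (A² − B²)(A² + B²), and A² − B² factors again.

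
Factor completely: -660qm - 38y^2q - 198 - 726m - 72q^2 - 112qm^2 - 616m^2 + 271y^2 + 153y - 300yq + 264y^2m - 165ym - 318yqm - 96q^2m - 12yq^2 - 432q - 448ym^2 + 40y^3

Group: y(40y^2 - 38yq - 56ym + 31y - 12q^2 - 14qm - 72q - 77m - 33) + (8m + 6)(40y^2 - 38yq - 56ym + 31y - 12q^2 - 14qm - 72q - 77m - 33); both groups contain (40y^2 - 38yq - 56ym + 31y - 12q^2 - 14qm - 72q - 77m - 33), so (y + 8m + 6) is a factor with cofactor 40y^2 - 38yq - 56ym + 31y - 12q^2 - 14qm - 72q - 77m - 33.
The cofactor groups again: 40y^2 - 38yq - 56ym + 31y - 12q^2 - 14qm - 72q - 77m - 33 = 8y(5y - 6q - 7m - 3) + (2q + 11)(5y - 6q - 7m - 3); both groups contain (5y - 6q - 7m - 3), giving (8y + 2q + 11)(5y - 6q - 7m - 3).

(5y - 6q - 7m - 3)(8y + 2q + 11)(y + 8m + 6)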